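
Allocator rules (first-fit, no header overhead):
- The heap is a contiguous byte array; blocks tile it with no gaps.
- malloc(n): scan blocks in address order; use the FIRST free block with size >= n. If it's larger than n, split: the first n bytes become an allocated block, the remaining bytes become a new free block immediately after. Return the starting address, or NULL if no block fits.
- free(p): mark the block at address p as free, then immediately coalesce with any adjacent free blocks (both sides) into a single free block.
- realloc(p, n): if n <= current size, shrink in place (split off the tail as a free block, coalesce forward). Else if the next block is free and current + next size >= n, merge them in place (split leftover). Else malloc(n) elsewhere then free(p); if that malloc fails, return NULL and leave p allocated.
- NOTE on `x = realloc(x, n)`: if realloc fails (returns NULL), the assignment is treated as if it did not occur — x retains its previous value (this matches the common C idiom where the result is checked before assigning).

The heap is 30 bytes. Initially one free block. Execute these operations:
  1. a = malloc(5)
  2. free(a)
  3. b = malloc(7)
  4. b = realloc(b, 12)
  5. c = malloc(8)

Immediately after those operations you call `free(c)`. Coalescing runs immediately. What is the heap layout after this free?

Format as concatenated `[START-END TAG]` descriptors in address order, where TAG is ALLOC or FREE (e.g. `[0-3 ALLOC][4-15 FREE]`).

Answer: [0-11 ALLOC][12-29 FREE]

Derivation:
Op 1: a = malloc(5) -> a = 0; heap: [0-4 ALLOC][5-29 FREE]
Op 2: free(a) -> (freed a); heap: [0-29 FREE]
Op 3: b = malloc(7) -> b = 0; heap: [0-6 ALLOC][7-29 FREE]
Op 4: b = realloc(b, 12) -> b = 0; heap: [0-11 ALLOC][12-29 FREE]
Op 5: c = malloc(8) -> c = 12; heap: [0-11 ALLOC][12-19 ALLOC][20-29 FREE]
free(c): c = 12 -> block [12-19 ALLOC]; mark free, coalesce with adjacent free neighbors -> [0-11 ALLOC][12-29 FREE]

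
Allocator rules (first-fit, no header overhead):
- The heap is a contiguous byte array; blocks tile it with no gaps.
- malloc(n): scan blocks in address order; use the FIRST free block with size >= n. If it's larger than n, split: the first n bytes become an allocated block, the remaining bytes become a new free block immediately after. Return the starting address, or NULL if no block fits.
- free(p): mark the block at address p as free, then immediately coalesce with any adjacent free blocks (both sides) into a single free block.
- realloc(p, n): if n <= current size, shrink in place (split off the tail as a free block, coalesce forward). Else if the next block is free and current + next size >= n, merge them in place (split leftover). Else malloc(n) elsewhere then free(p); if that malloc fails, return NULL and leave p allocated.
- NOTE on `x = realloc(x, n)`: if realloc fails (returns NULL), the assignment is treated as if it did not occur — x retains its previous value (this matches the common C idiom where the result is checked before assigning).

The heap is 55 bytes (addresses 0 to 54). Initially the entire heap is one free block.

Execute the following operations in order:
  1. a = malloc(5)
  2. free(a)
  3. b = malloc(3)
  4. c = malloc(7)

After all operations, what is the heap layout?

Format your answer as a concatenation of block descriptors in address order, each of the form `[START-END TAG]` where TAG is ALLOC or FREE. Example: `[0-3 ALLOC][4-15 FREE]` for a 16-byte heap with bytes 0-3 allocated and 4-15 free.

Op 1: a = malloc(5) -> a = 0; heap: [0-4 ALLOC][5-54 FREE]
Op 2: free(a) -> (freed a); heap: [0-54 FREE]
Op 3: b = malloc(3) -> b = 0; heap: [0-2 ALLOC][3-54 FREE]
Op 4: c = malloc(7) -> c = 3; heap: [0-2 ALLOC][3-9 ALLOC][10-54 FREE]

Answer: [0-2 ALLOC][3-9 ALLOC][10-54 FREE]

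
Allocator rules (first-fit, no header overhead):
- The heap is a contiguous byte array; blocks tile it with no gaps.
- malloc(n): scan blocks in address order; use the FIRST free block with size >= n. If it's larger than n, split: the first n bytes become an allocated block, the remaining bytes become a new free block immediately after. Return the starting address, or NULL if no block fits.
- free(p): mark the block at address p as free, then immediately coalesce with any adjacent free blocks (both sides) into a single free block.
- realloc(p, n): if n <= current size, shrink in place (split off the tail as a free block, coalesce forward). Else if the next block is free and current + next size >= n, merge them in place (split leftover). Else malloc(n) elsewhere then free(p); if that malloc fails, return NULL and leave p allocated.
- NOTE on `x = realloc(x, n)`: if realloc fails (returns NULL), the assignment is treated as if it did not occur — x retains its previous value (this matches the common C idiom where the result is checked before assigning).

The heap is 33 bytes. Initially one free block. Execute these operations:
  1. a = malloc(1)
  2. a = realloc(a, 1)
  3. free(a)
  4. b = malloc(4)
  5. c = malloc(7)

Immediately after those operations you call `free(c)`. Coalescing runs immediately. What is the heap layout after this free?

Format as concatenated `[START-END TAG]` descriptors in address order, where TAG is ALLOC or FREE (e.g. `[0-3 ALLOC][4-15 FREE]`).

Op 1: a = malloc(1) -> a = 0; heap: [0-0 ALLOC][1-32 FREE]
Op 2: a = realloc(a, 1) -> a = 0; heap: [0-0 ALLOC][1-32 FREE]
Op 3: free(a) -> (freed a); heap: [0-32 FREE]
Op 4: b = malloc(4) -> b = 0; heap: [0-3 ALLOC][4-32 FREE]
Op 5: c = malloc(7) -> c = 4; heap: [0-3 ALLOC][4-10 ALLOC][11-32 FREE]
free(c): c = 4 -> block [4-10 ALLOC]; mark free, coalesce with adjacent free neighbors -> [0-3 ALLOC][4-32 FREE]

Answer: [0-3 ALLOC][4-32 FREE]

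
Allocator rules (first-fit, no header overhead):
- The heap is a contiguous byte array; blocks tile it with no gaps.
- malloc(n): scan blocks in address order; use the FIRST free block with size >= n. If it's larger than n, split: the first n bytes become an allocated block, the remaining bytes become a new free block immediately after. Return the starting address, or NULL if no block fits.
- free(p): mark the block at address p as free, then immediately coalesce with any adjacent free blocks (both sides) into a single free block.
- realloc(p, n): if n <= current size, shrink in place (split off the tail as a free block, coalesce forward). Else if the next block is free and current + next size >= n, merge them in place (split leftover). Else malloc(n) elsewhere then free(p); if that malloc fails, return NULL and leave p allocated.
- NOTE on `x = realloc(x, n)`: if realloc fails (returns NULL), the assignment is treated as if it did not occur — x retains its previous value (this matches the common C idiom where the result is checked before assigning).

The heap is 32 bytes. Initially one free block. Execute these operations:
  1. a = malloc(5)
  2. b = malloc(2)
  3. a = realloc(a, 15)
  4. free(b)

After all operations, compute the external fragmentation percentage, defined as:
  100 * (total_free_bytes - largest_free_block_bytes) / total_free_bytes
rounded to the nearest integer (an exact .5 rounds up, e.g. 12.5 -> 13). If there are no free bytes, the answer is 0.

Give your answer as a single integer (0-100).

Answer: 41

Derivation:
Op 1: a = malloc(5) -> a = 0; heap: [0-4 ALLOC][5-31 FREE]
Op 2: b = malloc(2) -> b = 5; heap: [0-4 ALLOC][5-6 ALLOC][7-31 FREE]
Op 3: a = realloc(a, 15) -> a = 7; heap: [0-4 FREE][5-6 ALLOC][7-21 ALLOC][22-31 FREE]
Op 4: free(b) -> (freed b); heap: [0-6 FREE][7-21 ALLOC][22-31 FREE]
Free blocks: [7 10] total_free=17 largest=10 -> 100*(17-10)/17 = 700/17 ≈ 41.176 -> rounds to 41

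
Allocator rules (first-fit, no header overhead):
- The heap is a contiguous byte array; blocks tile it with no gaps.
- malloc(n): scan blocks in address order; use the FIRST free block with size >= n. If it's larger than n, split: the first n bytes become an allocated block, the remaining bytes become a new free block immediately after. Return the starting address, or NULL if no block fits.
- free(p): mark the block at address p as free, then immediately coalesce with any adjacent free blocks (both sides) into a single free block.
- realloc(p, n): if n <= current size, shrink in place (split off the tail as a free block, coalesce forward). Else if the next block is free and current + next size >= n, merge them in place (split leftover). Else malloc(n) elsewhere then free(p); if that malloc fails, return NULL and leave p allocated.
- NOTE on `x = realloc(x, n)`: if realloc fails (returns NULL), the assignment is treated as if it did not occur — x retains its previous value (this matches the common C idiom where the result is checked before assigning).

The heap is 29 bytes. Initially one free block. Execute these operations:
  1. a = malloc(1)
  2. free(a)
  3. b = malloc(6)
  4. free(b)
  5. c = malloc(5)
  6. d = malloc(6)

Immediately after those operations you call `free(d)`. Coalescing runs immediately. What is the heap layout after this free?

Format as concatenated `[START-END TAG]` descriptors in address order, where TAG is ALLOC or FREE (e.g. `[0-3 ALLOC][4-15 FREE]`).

Op 1: a = malloc(1) -> a = 0; heap: [0-0 ALLOC][1-28 FREE]
Op 2: free(a) -> (freed a); heap: [0-28 FREE]
Op 3: b = malloc(6) -> b = 0; heap: [0-5 ALLOC][6-28 FREE]
Op 4: free(b) -> (freed b); heap: [0-28 FREE]
Op 5: c = malloc(5) -> c = 0; heap: [0-4 ALLOC][5-28 FREE]
Op 6: d = malloc(6) -> d = 5; heap: [0-4 ALLOC][5-10 ALLOC][11-28 FREE]
free(d): d = 5 -> block [5-10 ALLOC]; mark free, coalesce with adjacent free neighbors -> [0-4 ALLOC][5-28 FREE]

Answer: [0-4 ALLOC][5-28 FREE]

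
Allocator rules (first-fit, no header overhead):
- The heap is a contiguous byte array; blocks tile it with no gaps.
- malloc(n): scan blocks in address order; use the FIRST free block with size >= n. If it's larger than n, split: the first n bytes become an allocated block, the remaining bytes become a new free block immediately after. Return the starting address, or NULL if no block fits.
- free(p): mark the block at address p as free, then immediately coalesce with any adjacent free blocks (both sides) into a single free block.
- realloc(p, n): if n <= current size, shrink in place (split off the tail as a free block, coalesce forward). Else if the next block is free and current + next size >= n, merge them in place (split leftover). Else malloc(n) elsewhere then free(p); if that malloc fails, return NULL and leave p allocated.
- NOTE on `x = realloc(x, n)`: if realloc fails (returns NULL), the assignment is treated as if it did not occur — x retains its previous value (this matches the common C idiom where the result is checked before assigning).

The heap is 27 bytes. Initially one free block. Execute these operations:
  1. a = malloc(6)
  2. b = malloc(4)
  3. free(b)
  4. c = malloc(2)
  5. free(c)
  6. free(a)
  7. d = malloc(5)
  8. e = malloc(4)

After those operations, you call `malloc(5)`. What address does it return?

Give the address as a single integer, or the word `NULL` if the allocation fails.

Answer: 9

Derivation:
Op 1: a = malloc(6) -> a = 0; heap: [0-5 ALLOC][6-26 FREE]
Op 2: b = malloc(4) -> b = 6; heap: [0-5 ALLOC][6-9 ALLOC][10-26 FREE]
Op 3: free(b) -> (freed b); heap: [0-5 ALLOC][6-26 FREE]
Op 4: c = malloc(2) -> c = 6; heap: [0-5 ALLOC][6-7 ALLOC][8-26 FREE]
Op 5: free(c) -> (freed c); heap: [0-5 ALLOC][6-26 FREE]
Op 6: free(a) -> (freed a); heap: [0-26 FREE]
Op 7: d = malloc(5) -> d = 0; heap: [0-4 ALLOC][5-26 FREE]
Op 8: e = malloc(4) -> e = 5; heap: [0-4 ALLOC][5-8 ALLOC][9-26 FREE]
malloc(5): first-fit scan over [0-4 ALLOC][5-8 ALLOC][9-26 FREE] -> 9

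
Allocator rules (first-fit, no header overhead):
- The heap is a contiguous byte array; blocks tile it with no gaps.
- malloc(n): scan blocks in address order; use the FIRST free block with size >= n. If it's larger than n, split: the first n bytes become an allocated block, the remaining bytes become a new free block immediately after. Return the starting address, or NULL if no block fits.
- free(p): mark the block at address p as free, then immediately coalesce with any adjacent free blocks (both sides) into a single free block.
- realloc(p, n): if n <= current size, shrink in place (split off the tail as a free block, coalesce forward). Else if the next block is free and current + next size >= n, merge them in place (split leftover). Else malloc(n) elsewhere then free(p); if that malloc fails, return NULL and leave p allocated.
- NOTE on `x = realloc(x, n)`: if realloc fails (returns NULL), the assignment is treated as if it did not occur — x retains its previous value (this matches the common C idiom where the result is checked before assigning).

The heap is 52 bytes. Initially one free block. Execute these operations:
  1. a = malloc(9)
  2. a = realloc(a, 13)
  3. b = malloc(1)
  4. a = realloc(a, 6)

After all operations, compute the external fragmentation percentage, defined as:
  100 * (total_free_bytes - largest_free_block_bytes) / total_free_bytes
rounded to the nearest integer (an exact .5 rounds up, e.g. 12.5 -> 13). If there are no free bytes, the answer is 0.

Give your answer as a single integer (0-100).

Answer: 16

Derivation:
Op 1: a = malloc(9) -> a = 0; heap: [0-8 ALLOC][9-51 FREE]
Op 2: a = realloc(a, 13) -> a = 0; heap: [0-12 ALLOC][13-51 FREE]
Op 3: b = malloc(1) -> b = 13; heap: [0-12 ALLOC][13-13 ALLOC][14-51 FREE]
Op 4: a = realloc(a, 6) -> a = 0; heap: [0-5 ALLOC][6-12 FREE][13-13 ALLOC][14-51 FREE]
Free blocks: [7 38] total_free=45 largest=38 -> 100*(45-38)/45 = 700/45 ≈ 15.556 -> rounds to 16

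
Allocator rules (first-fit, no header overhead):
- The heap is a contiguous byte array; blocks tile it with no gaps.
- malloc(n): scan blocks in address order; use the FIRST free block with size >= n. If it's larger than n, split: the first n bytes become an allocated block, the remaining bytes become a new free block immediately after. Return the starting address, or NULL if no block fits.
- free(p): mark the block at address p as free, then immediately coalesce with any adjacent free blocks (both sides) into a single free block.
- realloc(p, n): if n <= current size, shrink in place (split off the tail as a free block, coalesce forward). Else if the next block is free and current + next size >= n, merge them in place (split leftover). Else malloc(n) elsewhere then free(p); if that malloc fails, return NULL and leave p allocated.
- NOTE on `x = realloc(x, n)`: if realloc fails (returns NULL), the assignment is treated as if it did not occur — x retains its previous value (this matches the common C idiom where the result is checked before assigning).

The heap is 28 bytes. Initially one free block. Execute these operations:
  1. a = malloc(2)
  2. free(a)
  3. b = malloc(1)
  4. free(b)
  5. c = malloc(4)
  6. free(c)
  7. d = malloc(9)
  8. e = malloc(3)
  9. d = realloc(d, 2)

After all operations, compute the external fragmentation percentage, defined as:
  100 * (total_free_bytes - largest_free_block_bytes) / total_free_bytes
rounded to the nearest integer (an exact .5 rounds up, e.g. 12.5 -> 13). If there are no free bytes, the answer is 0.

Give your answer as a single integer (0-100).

Answer: 30

Derivation:
Op 1: a = malloc(2) -> a = 0; heap: [0-1 ALLOC][2-27 FREE]
Op 2: free(a) -> (freed a); heap: [0-27 FREE]
Op 3: b = malloc(1) -> b = 0; heap: [0-0 ALLOC][1-27 FREE]
Op 4: free(b) -> (freed b); heap: [0-27 FREE]
Op 5: c = malloc(4) -> c = 0; heap: [0-3 ALLOC][4-27 FREE]
Op 6: free(c) -> (freed c); heap: [0-27 FREE]
Op 7: d = malloc(9) -> d = 0; heap: [0-8 ALLOC][9-27 FREE]
Op 8: e = malloc(3) -> e = 9; heap: [0-8 ALLOC][9-11 ALLOC][12-27 FREE]
Op 9: d = realloc(d, 2) -> d = 0; heap: [0-1 ALLOC][2-8 FREE][9-11 ALLOC][12-27 FREE]
Free blocks: [7 16] total_free=23 largest=16 -> 100*(23-16)/23 = 700/23 ≈ 30.435 -> rounds to 30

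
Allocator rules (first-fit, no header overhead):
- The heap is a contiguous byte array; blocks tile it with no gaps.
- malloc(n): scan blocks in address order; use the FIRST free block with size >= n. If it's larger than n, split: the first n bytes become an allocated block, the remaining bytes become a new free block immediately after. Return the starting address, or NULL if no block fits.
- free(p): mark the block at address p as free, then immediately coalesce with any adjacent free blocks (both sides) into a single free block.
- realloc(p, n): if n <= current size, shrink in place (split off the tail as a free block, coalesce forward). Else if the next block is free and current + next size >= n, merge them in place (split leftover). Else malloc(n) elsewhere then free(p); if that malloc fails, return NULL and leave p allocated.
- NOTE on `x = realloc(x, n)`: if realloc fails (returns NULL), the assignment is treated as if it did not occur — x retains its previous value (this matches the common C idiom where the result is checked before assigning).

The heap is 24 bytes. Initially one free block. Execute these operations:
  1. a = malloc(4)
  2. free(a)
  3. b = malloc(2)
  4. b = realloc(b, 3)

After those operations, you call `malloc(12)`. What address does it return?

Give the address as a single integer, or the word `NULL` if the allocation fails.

Op 1: a = malloc(4) -> a = 0; heap: [0-3 ALLOC][4-23 FREE]
Op 2: free(a) -> (freed a); heap: [0-23 FREE]
Op 3: b = malloc(2) -> b = 0; heap: [0-1 ALLOC][2-23 FREE]
Op 4: b = realloc(b, 3) -> b = 0; heap: [0-2 ALLOC][3-23 FREE]
malloc(12): first-fit scan over [0-2 ALLOC][3-23 FREE] -> 3

Answer: 3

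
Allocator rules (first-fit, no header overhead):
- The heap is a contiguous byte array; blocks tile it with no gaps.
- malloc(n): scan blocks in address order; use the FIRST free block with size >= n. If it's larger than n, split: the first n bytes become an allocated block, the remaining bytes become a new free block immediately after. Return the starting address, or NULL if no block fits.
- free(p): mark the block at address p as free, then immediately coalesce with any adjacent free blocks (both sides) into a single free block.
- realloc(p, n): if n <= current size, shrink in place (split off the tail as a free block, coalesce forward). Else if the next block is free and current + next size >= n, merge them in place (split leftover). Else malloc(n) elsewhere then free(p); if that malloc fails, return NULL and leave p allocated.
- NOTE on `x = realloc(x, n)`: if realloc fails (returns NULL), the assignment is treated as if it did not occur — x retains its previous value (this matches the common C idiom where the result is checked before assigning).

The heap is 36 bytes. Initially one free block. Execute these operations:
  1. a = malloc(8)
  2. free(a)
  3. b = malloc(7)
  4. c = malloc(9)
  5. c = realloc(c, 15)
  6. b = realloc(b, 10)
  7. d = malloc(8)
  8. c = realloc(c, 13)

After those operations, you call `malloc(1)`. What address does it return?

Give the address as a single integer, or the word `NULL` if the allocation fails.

Answer: 0

Derivation:
Op 1: a = malloc(8) -> a = 0; heap: [0-7 ALLOC][8-35 FREE]
Op 2: free(a) -> (freed a); heap: [0-35 FREE]
Op 3: b = malloc(7) -> b = 0; heap: [0-6 ALLOC][7-35 FREE]
Op 4: c = malloc(9) -> c = 7; heap: [0-6 ALLOC][7-15 ALLOC][16-35 FREE]
Op 5: c = realloc(c, 15) -> c = 7; heap: [0-6 ALLOC][7-21 ALLOC][22-35 FREE]
Op 6: b = realloc(b, 10) -> b = 22; heap: [0-6 FREE][7-21 ALLOC][22-31 ALLOC][32-35 FREE]
Op 7: d = malloc(8) -> d = NULL; heap: [0-6 FREE][7-21 ALLOC][22-31 ALLOC][32-35 FREE]
Op 8: c = realloc(c, 13) -> c = 7; heap: [0-6 FREE][7-19 ALLOC][20-21 FREE][22-31 ALLOC][32-35 FREE]
malloc(1): first-fit scan over [0-6 FREE][7-19 ALLOC][20-21 FREE][22-31 ALLOC][32-35 FREE] -> 0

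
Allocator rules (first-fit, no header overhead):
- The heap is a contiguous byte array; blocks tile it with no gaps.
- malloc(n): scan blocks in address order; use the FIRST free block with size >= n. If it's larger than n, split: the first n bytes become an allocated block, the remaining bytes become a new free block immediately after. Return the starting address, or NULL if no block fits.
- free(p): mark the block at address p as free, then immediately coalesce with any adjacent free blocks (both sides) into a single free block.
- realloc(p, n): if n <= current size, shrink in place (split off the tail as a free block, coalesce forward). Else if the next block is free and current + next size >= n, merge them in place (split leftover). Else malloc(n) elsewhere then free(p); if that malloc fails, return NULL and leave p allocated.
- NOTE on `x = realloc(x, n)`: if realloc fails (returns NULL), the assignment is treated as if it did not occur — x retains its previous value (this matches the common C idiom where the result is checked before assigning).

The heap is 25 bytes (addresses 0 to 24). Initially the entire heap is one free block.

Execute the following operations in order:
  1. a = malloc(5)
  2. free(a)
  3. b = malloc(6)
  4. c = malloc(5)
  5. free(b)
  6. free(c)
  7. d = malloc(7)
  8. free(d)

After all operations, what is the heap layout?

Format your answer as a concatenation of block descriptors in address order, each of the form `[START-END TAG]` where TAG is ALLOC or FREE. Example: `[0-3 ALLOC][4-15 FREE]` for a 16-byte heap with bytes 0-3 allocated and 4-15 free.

Answer: [0-24 FREE]

Derivation:
Op 1: a = malloc(5) -> a = 0; heap: [0-4 ALLOC][5-24 FREE]
Op 2: free(a) -> (freed a); heap: [0-24 FREE]
Op 3: b = malloc(6) -> b = 0; heap: [0-5 ALLOC][6-24 FREE]
Op 4: c = malloc(5) -> c = 6; heap: [0-5 ALLOC][6-10 ALLOC][11-24 FREE]
Op 5: free(b) -> (freed b); heap: [0-5 FREE][6-10 ALLOC][11-24 FREE]
Op 6: free(c) -> (freed c); heap: [0-24 FREE]
Op 7: d = malloc(7) -> d = 0; heap: [0-6 ALLOC][7-24 FREE]
Op 8: free(d) -> (freed d); heap: [0-24 FREE]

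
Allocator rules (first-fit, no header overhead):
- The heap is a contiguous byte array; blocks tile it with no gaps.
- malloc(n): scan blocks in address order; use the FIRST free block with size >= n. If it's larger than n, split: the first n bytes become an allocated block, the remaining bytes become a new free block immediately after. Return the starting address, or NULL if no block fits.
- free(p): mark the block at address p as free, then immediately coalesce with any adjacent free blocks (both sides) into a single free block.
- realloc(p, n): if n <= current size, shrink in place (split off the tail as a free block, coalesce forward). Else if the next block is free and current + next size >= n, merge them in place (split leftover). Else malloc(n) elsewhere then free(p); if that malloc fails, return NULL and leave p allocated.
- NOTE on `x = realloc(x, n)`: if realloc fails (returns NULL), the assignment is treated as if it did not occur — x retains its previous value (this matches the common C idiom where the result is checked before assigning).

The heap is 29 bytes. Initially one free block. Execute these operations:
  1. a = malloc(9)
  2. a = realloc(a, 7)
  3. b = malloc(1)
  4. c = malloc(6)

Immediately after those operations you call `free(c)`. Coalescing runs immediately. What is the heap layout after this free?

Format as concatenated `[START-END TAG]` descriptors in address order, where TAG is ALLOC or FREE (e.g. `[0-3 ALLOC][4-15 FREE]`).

Op 1: a = malloc(9) -> a = 0; heap: [0-8 ALLOC][9-28 FREE]
Op 2: a = realloc(a, 7) -> a = 0; heap: [0-6 ALLOC][7-28 FREE]
Op 3: b = malloc(1) -> b = 7; heap: [0-6 ALLOC][7-7 ALLOC][8-28 FREE]
Op 4: c = malloc(6) -> c = 8; heap: [0-6 ALLOC][7-7 ALLOC][8-13 ALLOC][14-28 FREE]
free(c): c = 8 -> block [8-13 ALLOC]; mark free, coalesce with adjacent free neighbors -> [0-6 ALLOC][7-7 ALLOC][8-28 FREE]

Answer: [0-6 ALLOC][7-7 ALLOC][8-28 FREE]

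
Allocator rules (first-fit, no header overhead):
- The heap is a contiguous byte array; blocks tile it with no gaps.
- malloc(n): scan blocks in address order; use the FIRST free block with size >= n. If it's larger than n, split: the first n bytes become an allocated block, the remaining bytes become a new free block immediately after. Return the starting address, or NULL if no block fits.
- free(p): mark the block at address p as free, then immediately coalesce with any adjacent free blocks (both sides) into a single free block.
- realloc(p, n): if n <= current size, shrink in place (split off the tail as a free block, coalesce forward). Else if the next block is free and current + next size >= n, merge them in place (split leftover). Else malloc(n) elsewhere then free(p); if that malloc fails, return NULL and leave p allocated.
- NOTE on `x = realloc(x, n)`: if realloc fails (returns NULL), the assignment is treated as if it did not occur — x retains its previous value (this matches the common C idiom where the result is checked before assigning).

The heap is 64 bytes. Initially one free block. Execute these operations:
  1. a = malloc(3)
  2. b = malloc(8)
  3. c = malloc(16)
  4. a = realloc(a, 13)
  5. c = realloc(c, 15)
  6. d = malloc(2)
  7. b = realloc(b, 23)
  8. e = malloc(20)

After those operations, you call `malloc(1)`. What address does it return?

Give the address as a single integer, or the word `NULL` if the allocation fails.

Op 1: a = malloc(3) -> a = 0; heap: [0-2 ALLOC][3-63 FREE]
Op 2: b = malloc(8) -> b = 3; heap: [0-2 ALLOC][3-10 ALLOC][11-63 FREE]
Op 3: c = malloc(16) -> c = 11; heap: [0-2 ALLOC][3-10 ALLOC][11-26 ALLOC][27-63 FREE]
Op 4: a = realloc(a, 13) -> a = 27; heap: [0-2 FREE][3-10 ALLOC][11-26 ALLOC][27-39 ALLOC][40-63 FREE]
Op 5: c = realloc(c, 15) -> c = 11; heap: [0-2 FREE][3-10 ALLOC][11-25 ALLOC][26-26 FREE][27-39 ALLOC][40-63 FREE]
Op 6: d = malloc(2) -> d = 0; heap: [0-1 ALLOC][2-2 FREE][3-10 ALLOC][11-25 ALLOC][26-26 FREE][27-39 ALLOC][40-63 FREE]
Op 7: b = realloc(b, 23) -> b = 40; heap: [0-1 ALLOC][2-10 FREE][11-25 ALLOC][26-26 FREE][27-39 ALLOC][40-62 ALLOC][63-63 FREE]
Op 8: e = malloc(20) -> e = NULL; heap: [0-1 ALLOC][2-10 FREE][11-25 ALLOC][26-26 FREE][27-39 ALLOC][40-62 ALLOC][63-63 FREE]
malloc(1): first-fit scan over [0-1 ALLOC][2-10 FREE][11-25 ALLOC][26-26 FREE][27-39 ALLOC][40-62 ALLOC][63-63 FREE] -> 2

Answer: 2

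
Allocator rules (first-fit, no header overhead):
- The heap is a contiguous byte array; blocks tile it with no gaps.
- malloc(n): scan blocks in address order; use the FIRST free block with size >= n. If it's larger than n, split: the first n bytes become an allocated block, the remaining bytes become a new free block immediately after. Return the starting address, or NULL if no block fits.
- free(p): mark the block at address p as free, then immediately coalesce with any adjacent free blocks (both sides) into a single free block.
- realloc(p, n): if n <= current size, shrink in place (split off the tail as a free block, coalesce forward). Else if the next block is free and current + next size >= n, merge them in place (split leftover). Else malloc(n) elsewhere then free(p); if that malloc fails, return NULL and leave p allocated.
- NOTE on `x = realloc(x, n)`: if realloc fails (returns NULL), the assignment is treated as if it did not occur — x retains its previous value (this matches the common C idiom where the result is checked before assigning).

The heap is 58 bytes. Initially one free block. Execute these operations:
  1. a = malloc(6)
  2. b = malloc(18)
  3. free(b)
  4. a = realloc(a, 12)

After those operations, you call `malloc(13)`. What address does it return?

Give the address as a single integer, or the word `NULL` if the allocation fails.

Answer: 12

Derivation:
Op 1: a = malloc(6) -> a = 0; heap: [0-5 ALLOC][6-57 FREE]
Op 2: b = malloc(18) -> b = 6; heap: [0-5 ALLOC][6-23 ALLOC][24-57 FREE]
Op 3: free(b) -> (freed b); heap: [0-5 ALLOC][6-57 FREE]
Op 4: a = realloc(a, 12) -> a = 0; heap: [0-11 ALLOC][12-57 FREE]
malloc(13): first-fit scan over [0-11 ALLOC][12-57 FREE] -> 12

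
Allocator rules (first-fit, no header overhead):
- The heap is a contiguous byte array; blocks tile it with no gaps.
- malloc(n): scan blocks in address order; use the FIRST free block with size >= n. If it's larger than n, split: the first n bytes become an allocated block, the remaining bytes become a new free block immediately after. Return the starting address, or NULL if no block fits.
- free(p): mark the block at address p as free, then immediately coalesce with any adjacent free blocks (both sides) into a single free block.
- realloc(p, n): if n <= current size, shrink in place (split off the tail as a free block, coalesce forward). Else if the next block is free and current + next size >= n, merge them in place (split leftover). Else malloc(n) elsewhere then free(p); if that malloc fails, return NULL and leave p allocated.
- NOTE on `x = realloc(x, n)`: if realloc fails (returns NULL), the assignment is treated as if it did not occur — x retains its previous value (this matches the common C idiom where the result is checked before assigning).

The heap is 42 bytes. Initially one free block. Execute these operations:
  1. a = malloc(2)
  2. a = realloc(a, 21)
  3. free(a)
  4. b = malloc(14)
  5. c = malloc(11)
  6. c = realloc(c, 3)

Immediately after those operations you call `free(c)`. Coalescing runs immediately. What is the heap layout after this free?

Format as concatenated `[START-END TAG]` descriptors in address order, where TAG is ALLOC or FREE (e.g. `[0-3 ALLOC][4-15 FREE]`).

Answer: [0-13 ALLOC][14-41 FREE]

Derivation:
Op 1: a = malloc(2) -> a = 0; heap: [0-1 ALLOC][2-41 FREE]
Op 2: a = realloc(a, 21) -> a = 0; heap: [0-20 ALLOC][21-41 FREE]
Op 3: free(a) -> (freed a); heap: [0-41 FREE]
Op 4: b = malloc(14) -> b = 0; heap: [0-13 ALLOC][14-41 FREE]
Op 5: c = malloc(11) -> c = 14; heap: [0-13 ALLOC][14-24 ALLOC][25-41 FREE]
Op 6: c = realloc(c, 3) -> c = 14; heap: [0-13 ALLOC][14-16 ALLOC][17-41 FREE]
free(c): c = 14 -> block [14-16 ALLOC]; mark free, coalesce with adjacent free neighbors -> [0-13 ALLOC][14-41 FREE]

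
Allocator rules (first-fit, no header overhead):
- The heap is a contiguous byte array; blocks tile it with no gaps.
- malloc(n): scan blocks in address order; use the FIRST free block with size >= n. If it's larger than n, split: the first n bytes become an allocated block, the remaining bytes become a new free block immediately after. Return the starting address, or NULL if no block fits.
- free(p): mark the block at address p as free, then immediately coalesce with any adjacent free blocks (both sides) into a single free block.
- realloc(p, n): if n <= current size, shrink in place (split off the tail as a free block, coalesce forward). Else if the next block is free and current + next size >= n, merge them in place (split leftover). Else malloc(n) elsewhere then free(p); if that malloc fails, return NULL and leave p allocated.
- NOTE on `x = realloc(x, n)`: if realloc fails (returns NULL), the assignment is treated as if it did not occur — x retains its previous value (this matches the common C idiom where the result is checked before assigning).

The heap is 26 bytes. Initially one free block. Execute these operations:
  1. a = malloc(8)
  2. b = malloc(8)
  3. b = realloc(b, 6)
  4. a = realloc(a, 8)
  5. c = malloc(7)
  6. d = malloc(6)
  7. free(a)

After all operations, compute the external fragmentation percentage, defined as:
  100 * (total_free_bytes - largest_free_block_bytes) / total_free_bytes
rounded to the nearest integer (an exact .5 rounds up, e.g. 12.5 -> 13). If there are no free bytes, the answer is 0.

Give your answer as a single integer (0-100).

Op 1: a = malloc(8) -> a = 0; heap: [0-7 ALLOC][8-25 FREE]
Op 2: b = malloc(8) -> b = 8; heap: [0-7 ALLOC][8-15 ALLOC][16-25 FREE]
Op 3: b = realloc(b, 6) -> b = 8; heap: [0-7 ALLOC][8-13 ALLOC][14-25 FREE]
Op 4: a = realloc(a, 8) -> a = 0; heap: [0-7 ALLOC][8-13 ALLOC][14-25 FREE]
Op 5: c = malloc(7) -> c = 14; heap: [0-7 ALLOC][8-13 ALLOC][14-20 ALLOC][21-25 FREE]
Op 6: d = malloc(6) -> d = NULL; heap: [0-7 ALLOC][8-13 ALLOC][14-20 ALLOC][21-25 FREE]
Op 7: free(a) -> (freed a); heap: [0-7 FREE][8-13 ALLOC][14-20 ALLOC][21-25 FREE]
Free blocks: [8 5] total_free=13 largest=8 -> 100*(13-8)/13 = 500/13 ≈ 38.462 -> rounds to 38

Answer: 38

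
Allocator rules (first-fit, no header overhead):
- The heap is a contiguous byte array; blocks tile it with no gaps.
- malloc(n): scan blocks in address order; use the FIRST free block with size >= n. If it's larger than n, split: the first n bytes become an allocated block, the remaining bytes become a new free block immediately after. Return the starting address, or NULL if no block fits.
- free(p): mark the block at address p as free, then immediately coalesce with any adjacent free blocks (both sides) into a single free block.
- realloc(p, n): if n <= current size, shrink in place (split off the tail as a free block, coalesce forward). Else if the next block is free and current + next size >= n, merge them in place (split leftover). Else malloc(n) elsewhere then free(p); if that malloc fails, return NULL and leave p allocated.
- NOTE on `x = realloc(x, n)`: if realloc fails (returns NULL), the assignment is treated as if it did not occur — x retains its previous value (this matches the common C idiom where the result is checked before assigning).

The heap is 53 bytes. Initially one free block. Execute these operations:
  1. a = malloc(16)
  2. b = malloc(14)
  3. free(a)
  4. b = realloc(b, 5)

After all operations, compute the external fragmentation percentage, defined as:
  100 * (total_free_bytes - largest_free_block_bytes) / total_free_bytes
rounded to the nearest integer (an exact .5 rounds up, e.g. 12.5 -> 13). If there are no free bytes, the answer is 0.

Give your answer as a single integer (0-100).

Op 1: a = malloc(16) -> a = 0; heap: [0-15 ALLOC][16-52 FREE]
Op 2: b = malloc(14) -> b = 16; heap: [0-15 ALLOC][16-29 ALLOC][30-52 FREE]
Op 3: free(a) -> (freed a); heap: [0-15 FREE][16-29 ALLOC][30-52 FREE]
Op 4: b = realloc(b, 5) -> b = 16; heap: [0-15 FREE][16-20 ALLOC][21-52 FREE]
Free blocks: [16 32] total_free=48 largest=32 -> 100*(48-32)/48 = 1600/48 ≈ 33.333 -> rounds to 33

Answer: 33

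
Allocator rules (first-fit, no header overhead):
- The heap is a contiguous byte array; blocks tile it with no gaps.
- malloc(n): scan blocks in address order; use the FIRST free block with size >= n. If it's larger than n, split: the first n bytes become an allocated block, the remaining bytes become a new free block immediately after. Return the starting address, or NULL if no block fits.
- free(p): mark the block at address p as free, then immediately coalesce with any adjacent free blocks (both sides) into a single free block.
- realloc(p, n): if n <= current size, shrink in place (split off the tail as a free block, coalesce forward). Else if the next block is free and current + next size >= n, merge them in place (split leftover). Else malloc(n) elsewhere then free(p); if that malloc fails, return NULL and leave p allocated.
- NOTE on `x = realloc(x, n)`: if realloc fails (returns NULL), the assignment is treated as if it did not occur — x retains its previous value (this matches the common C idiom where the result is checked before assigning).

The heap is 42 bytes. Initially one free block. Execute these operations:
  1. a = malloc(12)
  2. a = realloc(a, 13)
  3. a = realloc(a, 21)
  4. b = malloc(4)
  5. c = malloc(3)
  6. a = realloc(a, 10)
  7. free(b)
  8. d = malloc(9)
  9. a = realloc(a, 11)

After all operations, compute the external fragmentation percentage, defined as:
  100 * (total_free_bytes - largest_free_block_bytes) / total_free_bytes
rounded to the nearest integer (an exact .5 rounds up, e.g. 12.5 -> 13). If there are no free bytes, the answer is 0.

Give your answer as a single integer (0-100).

Op 1: a = malloc(12) -> a = 0; heap: [0-11 ALLOC][12-41 FREE]
Op 2: a = realloc(a, 13) -> a = 0; heap: [0-12 ALLOC][13-41 FREE]
Op 3: a = realloc(a, 21) -> a = 0; heap: [0-20 ALLOC][21-41 FREE]
Op 4: b = malloc(4) -> b = 21; heap: [0-20 ALLOC][21-24 ALLOC][25-41 FREE]
Op 5: c = malloc(3) -> c = 25; heap: [0-20 ALLOC][21-24 ALLOC][25-27 ALLOC][28-41 FREE]
Op 6: a = realloc(a, 10) -> a = 0; heap: [0-9 ALLOC][10-20 FREE][21-24 ALLOC][25-27 ALLOC][28-41 FREE]
Op 7: free(b) -> (freed b); heap: [0-9 ALLOC][10-24 FREE][25-27 ALLOC][28-41 FREE]
Op 8: d = malloc(9) -> d = 10; heap: [0-9 ALLOC][10-18 ALLOC][19-24 FREE][25-27 ALLOC][28-41 FREE]
Op 9: a = realloc(a, 11) -> a = 28; heap: [0-9 FREE][10-18 ALLOC][19-24 FREE][25-27 ALLOC][28-38 ALLOC][39-41 FREE]
Free blocks: [10 6 3] total_free=19 largest=10 -> 100*(19-10)/19 = 900/19 ≈ 47.368 -> rounds to 47

Answer: 47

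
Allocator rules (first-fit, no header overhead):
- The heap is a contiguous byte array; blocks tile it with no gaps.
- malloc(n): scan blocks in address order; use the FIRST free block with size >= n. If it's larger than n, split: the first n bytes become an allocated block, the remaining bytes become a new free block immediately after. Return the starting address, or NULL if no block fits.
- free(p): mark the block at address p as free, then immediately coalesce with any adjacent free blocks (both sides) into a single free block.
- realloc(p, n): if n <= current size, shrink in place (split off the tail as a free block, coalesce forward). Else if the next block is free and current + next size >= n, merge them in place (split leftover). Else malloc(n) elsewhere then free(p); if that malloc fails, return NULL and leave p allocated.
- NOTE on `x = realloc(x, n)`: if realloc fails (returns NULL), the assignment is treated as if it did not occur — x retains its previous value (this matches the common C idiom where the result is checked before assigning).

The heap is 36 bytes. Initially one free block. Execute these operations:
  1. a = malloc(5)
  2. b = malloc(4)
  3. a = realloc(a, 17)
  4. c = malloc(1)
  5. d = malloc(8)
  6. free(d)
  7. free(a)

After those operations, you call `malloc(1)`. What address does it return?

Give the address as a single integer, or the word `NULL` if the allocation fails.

Op 1: a = malloc(5) -> a = 0; heap: [0-4 ALLOC][5-35 FREE]
Op 2: b = malloc(4) -> b = 5; heap: [0-4 ALLOC][5-8 ALLOC][9-35 FREE]
Op 3: a = realloc(a, 17) -> a = 9; heap: [0-4 FREE][5-8 ALLOC][9-25 ALLOC][26-35 FREE]
Op 4: c = malloc(1) -> c = 0; heap: [0-0 ALLOC][1-4 FREE][5-8 ALLOC][9-25 ALLOC][26-35 FREE]
Op 5: d = malloc(8) -> d = 26; heap: [0-0 ALLOC][1-4 FREE][5-8 ALLOC][9-25 ALLOC][26-33 ALLOC][34-35 FREE]
Op 6: free(d) -> (freed d); heap: [0-0 ALLOC][1-4 FREE][5-8 ALLOC][9-25 ALLOC][26-35 FREE]
Op 7: free(a) -> (freed a); heap: [0-0 ALLOC][1-4 FREE][5-8 ALLOC][9-35 FREE]
malloc(1): first-fit scan over [0-0 ALLOC][1-4 FREE][5-8 ALLOC][9-35 FREE] -> 1

Answer: 1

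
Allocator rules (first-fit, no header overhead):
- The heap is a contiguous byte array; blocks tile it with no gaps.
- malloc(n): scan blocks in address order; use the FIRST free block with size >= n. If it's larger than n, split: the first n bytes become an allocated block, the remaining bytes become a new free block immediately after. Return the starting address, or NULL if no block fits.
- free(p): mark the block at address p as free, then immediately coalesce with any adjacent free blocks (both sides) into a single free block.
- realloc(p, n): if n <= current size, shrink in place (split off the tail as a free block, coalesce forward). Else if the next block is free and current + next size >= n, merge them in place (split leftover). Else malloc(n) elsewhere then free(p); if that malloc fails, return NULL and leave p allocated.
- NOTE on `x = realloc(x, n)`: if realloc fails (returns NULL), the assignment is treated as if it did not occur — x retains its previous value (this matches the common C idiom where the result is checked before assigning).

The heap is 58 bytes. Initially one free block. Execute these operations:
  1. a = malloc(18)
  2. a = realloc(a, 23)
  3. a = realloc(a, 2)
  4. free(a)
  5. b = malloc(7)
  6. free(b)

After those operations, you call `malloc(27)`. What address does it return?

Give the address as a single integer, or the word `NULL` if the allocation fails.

Answer: 0

Derivation:
Op 1: a = malloc(18) -> a = 0; heap: [0-17 ALLOC][18-57 FREE]
Op 2: a = realloc(a, 23) -> a = 0; heap: [0-22 ALLOC][23-57 FREE]
Op 3: a = realloc(a, 2) -> a = 0; heap: [0-1 ALLOC][2-57 FREE]
Op 4: free(a) -> (freed a); heap: [0-57 FREE]
Op 5: b = malloc(7) -> b = 0; heap: [0-6 ALLOC][7-57 FREE]
Op 6: free(b) -> (freed b); heap: [0-57 FREE]
malloc(27): first-fit scan over [0-57 FREE] -> 0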